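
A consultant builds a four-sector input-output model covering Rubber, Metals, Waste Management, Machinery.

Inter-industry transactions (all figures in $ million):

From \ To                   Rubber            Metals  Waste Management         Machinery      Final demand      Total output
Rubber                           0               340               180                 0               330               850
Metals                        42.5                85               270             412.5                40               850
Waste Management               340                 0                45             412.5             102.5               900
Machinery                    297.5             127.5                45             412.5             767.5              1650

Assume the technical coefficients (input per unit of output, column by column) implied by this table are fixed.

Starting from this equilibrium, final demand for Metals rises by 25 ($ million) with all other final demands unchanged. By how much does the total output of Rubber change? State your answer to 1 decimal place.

Δx_1 = 17.1

Technical coefficients a_ij = z_ij / X_j:
  a_11 = 0/850 = 0.00, a_21 = 42.5/850 = 0.05, a_31 = 340/850 = 0.40, a_41 = 297.5/850 = 0.35
  a_12 = 340/850 = 0.40, a_22 = 85/850 = 0.10, a_32 = 0/850 = 0.00, a_42 = 127.5/850 = 0.15
  a_13 = 180/900 = 0.20, a_23 = 270/900 = 0.30, a_33 = 45/900 = 0.05, a_43 = 45/900 = 0.05
  a_14 = 0/1650 = 0.00, a_24 = 412.5/1650 = 0.25, a_34 = 412.5/1650 = 0.25, a_44 = 412.5/1650 = 0.25
I − A =
  [   1.00    -0.40    -0.20     0.00]
  [  -0.05     0.90    -0.30    -0.25]
  [  -0.40     0.00     0.95    -0.25]
  [  -0.35    -0.15    -0.05     0.75]
Compute the cofactors C_ij = (−1)^(i+j)·(3×3 minor ij) of I−A; the adjugate is their transpose:
adj(I−A) = Cᵀ =
  [ 0.583125   0.287500   0.222500   0.170000]
  [ 0.239375   0.622500   0.262500   0.295000]
  [ 0.335625   0.192500   0.587500   0.260000]
  [ 0.342375   0.271500   0.195500   0.716000]
det(I−A) = Σ_j (I−A)_1j·C_1j = (1.00)(0.583125) + (-0.40)(0.239375) + (-0.20)(0.335625) + (0.00)(0.342375) = 0.42025
(I − A)⁻¹ = adj(I−A) / det(I−A) ≈
  [   1.3876     0.6841     0.5294     0.4045]
  [   0.5696     1.4813     0.6246     0.7020]
  [   0.7986     0.4581     1.3980     0.6187]
  [   0.8147     0.6460     0.4652     1.7037]
Δx = (I − A)⁻¹ Δd with Δd having +25 in the Metals component and 0 elsewhere.
So Δx_1 = L_12 · (+25), where L_12 = adj(I−A)_12 / det(I−A) = 0.287500 / 0.42025.
Δx_1 = 0.287500 × (+25) / 0.42025 = 7.1875 / 0.42025 ≈ 17.1.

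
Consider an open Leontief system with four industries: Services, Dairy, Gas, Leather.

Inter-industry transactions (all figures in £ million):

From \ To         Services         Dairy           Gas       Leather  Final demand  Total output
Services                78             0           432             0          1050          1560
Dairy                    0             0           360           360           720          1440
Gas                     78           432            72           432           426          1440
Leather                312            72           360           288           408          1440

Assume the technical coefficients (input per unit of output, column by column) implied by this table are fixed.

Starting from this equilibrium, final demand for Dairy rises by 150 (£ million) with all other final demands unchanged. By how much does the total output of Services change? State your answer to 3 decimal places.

Technical coefficients a_ij = z_ij / X_j:
  a_11 = 78/1560 = 0.05, a_21 = 0/1560 = 0.00, a_31 = 78/1560 = 0.05, a_41 = 312/1560 = 0.20
  a_12 = 0/1440 = 0.00, a_22 = 0/1440 = 0.00, a_32 = 432/1440 = 0.30, a_42 = 72/1440 = 0.05
  a_13 = 432/1440 = 0.30, a_23 = 360/1440 = 0.25, a_33 = 72/1440 = 0.05, a_43 = 360/1440 = 0.25
  a_14 = 0/1440 = 0.00, a_24 = 360/1440 = 0.25, a_34 = 432/1440 = 0.30, a_44 = 288/1440 = 0.20
I − A =
  [   0.95     0.00    -0.30     0.00]
  [   0.00     1.00    -0.25    -0.25]
  [  -0.05    -0.30     0.95    -0.30]
  [  -0.20    -0.05    -0.25     0.80]
Compute the cofactors C_ij = (−1)^(i+j)·(3×3 minor ij) of I−A; the adjugate is their transpose:
adj(I−A) = Cᵀ =
  [ 0.590625   0.076500   0.236250   0.112500]
  [ 0.075625   0.620750   0.264375   0.293125]
  [ 0.114375   0.242250   0.748125   0.356250]
  [ 0.188125   0.133625   0.309375   0.816250]
det(I−A) = Σ_j (I−A)_1j·C_1j = (0.95)(0.590625) + (0.00)(0.075625) + (-0.30)(0.114375) + (0.00)(0.188125) = 0.52678125
(I − A)⁻¹ = adj(I−A) / det(I−A) ≈
  [   1.1212     0.1452     0.4485     0.2136]
  [   0.1436     1.1784     0.5019     0.5564]
  [   0.2171     0.4599     1.4202     0.6763]
  [   0.3571     0.2537     0.5873     1.5495]
Δx = (I − A)⁻¹ Δd with Δd having +150 in the Dairy component and 0 elsewhere.
So Δx_1 = L_12 · (+150), where L_12 = adj(I−A)_12 / det(I−A) = 0.076500 / 0.52678125.
Δx_1 = 0.076500 × (+150) / 0.52678125 = 11.475 / 0.52678125 ≈ 21.783.

Δx_1 = 21.783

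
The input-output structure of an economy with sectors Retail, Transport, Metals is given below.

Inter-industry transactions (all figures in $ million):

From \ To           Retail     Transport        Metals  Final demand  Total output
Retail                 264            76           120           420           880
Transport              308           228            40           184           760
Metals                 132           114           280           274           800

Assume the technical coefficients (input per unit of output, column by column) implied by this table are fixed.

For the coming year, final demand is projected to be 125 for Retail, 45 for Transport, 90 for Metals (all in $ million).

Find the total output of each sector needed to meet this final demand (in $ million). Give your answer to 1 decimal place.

x_1 = 262.2, x_2 = 213.1, x_3 = 248.1

Technical coefficients a_ij = z_ij / X_j:
  a_11 = 264/880 = 0.30, a_21 = 308/880 = 0.35, a_31 = 132/880 = 0.15
  a_12 = 76/760 = 0.10, a_22 = 228/760 = 0.30, a_32 = 114/760 = 0.15
  a_13 = 120/800 = 0.15, a_23 = 40/800 = 0.05, a_33 = 280/800 = 0.35
I − A =
  [   0.70    -0.10    -0.15]
  [  -0.35     0.70    -0.05]
  [  -0.15    -0.15     0.65]
Cofactors of I−A, C_ij = (−1)^(i+j)·(minor ij) (rows/columns in the sector order above):
  C_11 = (0.70)(0.65) − (-0.05)(-0.15) = 0.4475
  C_12 = −[(-0.35)(0.65) − (-0.05)(-0.15)] = 0.2350
  C_13 = (-0.35)(-0.15) − (0.70)(-0.15) = 0.1575
  C_21 = −[(-0.10)(0.65) − (-0.15)(-0.15)] = 0.0875
  C_22 = (0.70)(0.65) − (-0.15)(-0.15) = 0.4325
  C_23 = −[(0.70)(-0.15) − (-0.10)(-0.15)] = 0.1200
  C_31 = (-0.10)(-0.05) − (-0.15)(0.70) = 0.1100
  C_32 = −[(0.70)(-0.05) − (-0.15)(-0.35)] = 0.0875
  C_33 = (0.70)(0.70) − (-0.10)(-0.35) = 0.4550
det(I−A) = Σ_j (I−A)_1j·C_1j = (0.70)(0.4475) + (-0.10)(0.2350) + (-0.15)(0.1575) = 0.266125
adj(I−A) = Cᵀ =
  [ 0.4475   0.0875   0.1100]
  [ 0.2350   0.4325   0.0875]
  [ 0.1575   0.1200   0.4550]
(I − A)⁻¹ = adj(I−A) / det(I−A) ≈
  [   1.6815     0.3288     0.4133]
  [   0.8830     1.6252     0.3288]
  [   0.5918     0.4509     1.7097]
x = (I − A)⁻¹ d = adj(I−A)·d / det(I−A), with det(I−A) = 0.266125:
  x_1 = (0.4475·125 + 0.0875·45 + 0.1100·90) / 0.266125 = 69.775 / 0.266125 ≈ 262.2
  x_2 = (0.2350·125 + 0.4325·45 + 0.0875·90) / 0.266125 = 56.7125 / 0.266125 ≈ 213.1
  x_3 = (0.1575·125 + 0.1200·45 + 0.4550·90) / 0.266125 = 66.0375 / 0.266125 ≈ 248.1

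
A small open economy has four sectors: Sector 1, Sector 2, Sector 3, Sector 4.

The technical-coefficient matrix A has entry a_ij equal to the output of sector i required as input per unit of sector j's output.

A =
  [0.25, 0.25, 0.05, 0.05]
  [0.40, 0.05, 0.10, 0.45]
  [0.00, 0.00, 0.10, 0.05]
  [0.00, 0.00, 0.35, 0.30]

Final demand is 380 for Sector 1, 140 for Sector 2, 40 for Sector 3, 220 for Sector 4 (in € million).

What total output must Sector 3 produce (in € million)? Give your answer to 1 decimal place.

I − A =
  [   0.75    -0.25    -0.05    -0.05]
  [  -0.40     0.95    -0.10    -0.45]
  [   0.00     0.00     0.90    -0.05]
  [   0.00     0.00    -0.35     0.70]
Compute the cofactors C_ij = (−1)^(i+j)·(3×3 minor ij) of I−A; the adjugate is their transpose:
adj(I−A) = Cᵀ =
  [ 0.581875   0.153125   0.106750   0.147625]
  [ 0.245000   0.459375   0.191625   0.326500]
  [ 0.000000   0.000000   0.428750   0.030625]
  [ 0.000000   0.000000   0.214375   0.551250]
det(I−A) = Σ_j (I−A)_1j·C_1j = (0.75)(0.581875) + (-0.25)(0.245000) + (-0.05)(0.000000) + (-0.05)(0.000000) = 0.37515625
(I − A)⁻¹ = adj(I−A) / det(I−A) ≈
  [   1.5510     0.4082     0.2845     0.3935]
  [   0.6531     1.2245     0.5108     0.8703]
  [   0.0000     0.0000     1.1429     0.0816]
  [   0.0000     0.0000     0.5714     1.4694]
x = (I − A)⁻¹ d = adj(I−A)·d / det(I−A), with det(I−A) = 0.37515625:
  x_1 = (0.581875·380 + 0.153125·140 + 0.106750·40 + 0.147625·220) / 0.37515625 = 279.2975 / 0.37515625 ≈ 744.5
  x_2 = (0.245000·380 + 0.459375·140 + 0.191625·40 + 0.326500·220) / 0.37515625 = 236.9075 / 0.37515625 ≈ 631.5
  x_3 = (0.000000·380 + 0.000000·140 + 0.428750·40 + 0.030625·220) / 0.37515625 = 23.8875 / 0.37515625 ≈ 63.7
  x_4 = (0.000000·380 + 0.000000·140 + 0.214375·40 + 0.551250·220) / 0.37515625 = 129.85 / 0.37515625 ≈ 346.1

x_3 = 63.7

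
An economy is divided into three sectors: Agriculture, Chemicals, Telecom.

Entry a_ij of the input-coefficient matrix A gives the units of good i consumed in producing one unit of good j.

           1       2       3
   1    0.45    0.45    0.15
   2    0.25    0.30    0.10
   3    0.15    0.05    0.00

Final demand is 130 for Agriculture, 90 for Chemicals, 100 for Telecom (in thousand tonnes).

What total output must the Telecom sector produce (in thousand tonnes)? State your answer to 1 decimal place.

I − A =
  [   0.55    -0.45    -0.15]
  [  -0.25     0.70    -0.10]
  [  -0.15    -0.05     1.00]
Cofactors of I−A, C_ij = (−1)^(i+j)·(minor ij) (rows/columns in the sector order above):
  C_11 = (0.70)(1.00) − (-0.10)(-0.05) = 0.6950
  C_12 = −[(-0.25)(1.00) − (-0.10)(-0.15)] = 0.2650
  C_13 = (-0.25)(-0.05) − (0.70)(-0.15) = 0.1175
  C_21 = −[(-0.45)(1.00) − (-0.15)(-0.05)] = 0.4575
  C_22 = (0.55)(1.00) − (-0.15)(-0.15) = 0.5275
  C_23 = −[(0.55)(-0.05) − (-0.45)(-0.15)] = 0.0950
  C_31 = (-0.45)(-0.10) − (-0.15)(0.70) = 0.1500
  C_32 = −[(0.55)(-0.10) − (-0.15)(-0.25)] = 0.0925
  C_33 = (0.55)(0.70) − (-0.45)(-0.25) = 0.2725
det(I−A) = Σ_j (I−A)_1j·C_1j = (0.55)(0.6950) + (-0.45)(0.2650) + (-0.15)(0.1175) = 0.245375
adj(I−A) = Cᵀ =
  [ 0.6950   0.4575   0.1500]
  [ 0.2650   0.5275   0.0925]
  [ 0.1175   0.0950   0.2725]
(I − A)⁻¹ = adj(I−A) / det(I−A) ≈
  [   2.8324     1.8645     0.6113]
  [   1.0800     2.1498     0.3770]
  [   0.4789     0.3872     1.1105]
x = (I − A)⁻¹ d = adj(I−A)·d / det(I−A), with det(I−A) = 0.245375:
  x_1 = (0.6950·130 + 0.4575·90 + 0.1500·100) / 0.245375 = 146.525 / 0.245375 ≈ 597.1
  x_2 = (0.2650·130 + 0.5275·90 + 0.0925·100) / 0.245375 = 91.175 / 0.245375 ≈ 371.6
  x_3 = (0.1175·130 + 0.0950·90 + 0.2725·100) / 0.245375 = 51.075 / 0.245375 ≈ 208.2

x_3 = 208.2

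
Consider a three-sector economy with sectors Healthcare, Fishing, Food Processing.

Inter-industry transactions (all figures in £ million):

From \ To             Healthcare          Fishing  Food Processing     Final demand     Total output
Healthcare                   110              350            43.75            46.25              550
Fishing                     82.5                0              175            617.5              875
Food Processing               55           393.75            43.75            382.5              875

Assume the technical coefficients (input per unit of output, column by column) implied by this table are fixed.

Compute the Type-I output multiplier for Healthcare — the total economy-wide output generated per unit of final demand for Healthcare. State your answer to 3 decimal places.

m_1 = 1.936

Technical coefficients a_ij = z_ij / X_j:
  a_11 = 110/550 = 0.20, a_21 = 82.5/550 = 0.15, a_31 = 55/550 = 0.10
  a_12 = 350/875 = 0.40, a_22 = 0/875 = 0.00, a_32 = 393.75/875 = 0.45
  a_13 = 43.75/875 = 0.05, a_23 = 175/875 = 0.20, a_33 = 43.75/875 = 0.05
I − A =
  [   0.80    -0.40    -0.05]
  [  -0.15     1.00    -0.20]
  [  -0.10    -0.45     0.95]
Cofactors of I−A, C_ij = (−1)^(i+j)·(minor ij) (rows/columns in the sector order above):
  C_11 = (1.00)(0.95) − (-0.20)(-0.45) = 0.8600
  C_12 = −[(-0.15)(0.95) − (-0.20)(-0.10)] = 0.1625
  C_13 = (-0.15)(-0.45) − (1.00)(-0.10) = 0.1675
  C_21 = −[(-0.40)(0.95) − (-0.05)(-0.45)] = 0.4025
  C_22 = (0.80)(0.95) − (-0.05)(-0.10) = 0.7550
  C_23 = −[(0.80)(-0.45) − (-0.40)(-0.10)] = 0.4000
  C_31 = (-0.40)(-0.20) − (-0.05)(1.00) = 0.1300
  C_32 = −[(0.80)(-0.20) − (-0.05)(-0.15)] = 0.1675
  C_33 = (0.80)(1.00) − (-0.40)(-0.15) = 0.7400
det(I−A) = Σ_j (I−A)_1j·C_1j = (0.80)(0.8600) + (-0.40)(0.1625) + (-0.05)(0.1675) = 0.614625
adj(I−A) = Cᵀ =
  [ 0.8600   0.4025   0.1300]
  [ 0.1625   0.7550   0.1675]
  [ 0.1675   0.4000   0.7400]
(I − A)⁻¹ = adj(I−A) / det(I−A) ≈
  [   1.3992     0.6549     0.2115]
  [   0.2644     1.2284     0.2725]
  [   0.2725     0.6508     1.2040]
The output multiplier for sector j is the column-j sum of the Leontief inverse (I − A)⁻¹ = adj(I−A) / det(I−A).
Column 1 of adj(I−A): (0.8600, 0.1625, 0.1675); det(I−A) = 0.614625.
m_1 = (0.8600 + 0.1625 + 0.1675) / 0.614625 = 1.19 / 0.614625 ≈ 1.936.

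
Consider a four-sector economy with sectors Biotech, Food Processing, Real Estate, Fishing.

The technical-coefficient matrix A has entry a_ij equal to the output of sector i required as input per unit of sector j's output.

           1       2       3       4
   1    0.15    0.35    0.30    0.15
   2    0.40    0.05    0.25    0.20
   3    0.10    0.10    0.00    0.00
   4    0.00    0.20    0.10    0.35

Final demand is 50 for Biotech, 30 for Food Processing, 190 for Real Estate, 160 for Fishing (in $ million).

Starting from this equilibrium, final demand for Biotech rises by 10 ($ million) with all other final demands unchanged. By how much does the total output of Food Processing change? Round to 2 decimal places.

I − A =
  [   0.85    -0.35    -0.30    -0.15]
  [  -0.40     0.95    -0.25    -0.20]
  [  -0.10    -0.10     1.00     0.00]
  [   0.00    -0.20    -0.10     0.65]
Compute the cofactors C_ij = (−1)^(i+j)·(3×3 minor ij) of I−A; the adjugate is their transpose:
adj(I−A) = Cᵀ =
  [ 0.559250   0.278500   0.258875   0.214750]
  [ 0.278250   0.531500   0.239125   0.227750]
  [ 0.083750   0.081000   0.387875   0.044250]
  [ 0.098500   0.176000   0.133250   0.597000]
det(I−A) = Σ_j (I−A)_1j·C_1j = (0.85)(0.559250) + (-0.35)(0.278250) + (-0.30)(0.083750) + (-0.15)(0.098500) = 0.338075
(I − A)⁻¹ = adj(I−A) / det(I−A) ≈
  [   1.6542     0.8238     0.7657     0.6352]
  [   0.8230     1.5721     0.7073     0.6737]
  [   0.2477     0.2396     1.1473     0.1309]
  [   0.2914     0.5206     0.3941     1.7659]
Δx = (I − A)⁻¹ Δd with Δd having +10 in the Biotech component and 0 elsewhere.
So Δx_2 = L_21 · (+10), where L_21 = adj(I−A)_21 / det(I−A) = 0.278250 / 0.338075.
Δx_2 = 0.278250 × (+10) / 0.338075 = 2.7825 / 0.338075 ≈ 8.23.

Δx_2 = 8.23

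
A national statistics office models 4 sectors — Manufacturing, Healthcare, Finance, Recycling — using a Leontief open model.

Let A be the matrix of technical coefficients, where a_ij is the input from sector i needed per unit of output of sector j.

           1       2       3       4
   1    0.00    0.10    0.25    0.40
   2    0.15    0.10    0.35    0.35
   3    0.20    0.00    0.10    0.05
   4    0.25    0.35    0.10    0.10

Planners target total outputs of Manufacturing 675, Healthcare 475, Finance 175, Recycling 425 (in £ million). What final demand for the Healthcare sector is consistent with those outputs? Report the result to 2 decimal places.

d_2 = 116.25

I − A =
  [   1.00    -0.10    -0.25    -0.40]
  [  -0.15     0.90    -0.35    -0.35]
  [  -0.20     0.00     0.90    -0.05]
  [  -0.25    -0.35    -0.10     0.90]
d = (I − A) x:
  d_1 = (+1.00)·675 + (-0.10)·475 + (-0.25)·175 + (-0.40)·425 = 413.75
  d_2 = (-0.15)·675 + (+0.90)·475 + (-0.35)·175 + (-0.35)·425 = 116.25
  d_3 = (-0.20)·675 + (+0.00)·475 + (+0.90)·175 + (-0.05)·425 = 1.25
  d_4 = (-0.25)·675 + (-0.35)·475 + (-0.10)·175 + (+0.90)·425 = 30.00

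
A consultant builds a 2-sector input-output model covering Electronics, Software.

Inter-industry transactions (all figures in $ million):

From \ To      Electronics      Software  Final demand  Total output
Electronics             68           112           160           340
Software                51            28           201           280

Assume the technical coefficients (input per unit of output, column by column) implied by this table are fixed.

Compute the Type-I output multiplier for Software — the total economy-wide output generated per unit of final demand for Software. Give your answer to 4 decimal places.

m_2 = 1.8182

Technical coefficients a_ij = z_ij / X_j:
  a_11 = 68/340 = 0.20, a_21 = 51/340 = 0.15
  a_12 = 112/280 = 0.40, a_22 = 28/280 = 0.10
I − A =
  [   0.80    -0.40]
  [  -0.15     0.90]
det(I−A) = (0.80)(0.90) − (-0.40)(-0.15) = 0.6600
adj(I−A) = [[0.90, 0.40], [0.15, 0.80]]
(I − A)⁻¹ = adj(I−A) / det(I−A) ≈
  [   1.36364     0.60606]
  [   0.22727     1.21212]
The output multiplier for sector j is the column-j sum of the Leontief inverse (I − A)⁻¹ = adj(I−A) / det(I−A).
Column 2 of adj(I−A): (0.40, 0.80); det(I−A) = 0.6600.
m_2 = (0.40 + 0.80) / 0.6600 = 1.20 / 0.6600 ≈ 1.8182.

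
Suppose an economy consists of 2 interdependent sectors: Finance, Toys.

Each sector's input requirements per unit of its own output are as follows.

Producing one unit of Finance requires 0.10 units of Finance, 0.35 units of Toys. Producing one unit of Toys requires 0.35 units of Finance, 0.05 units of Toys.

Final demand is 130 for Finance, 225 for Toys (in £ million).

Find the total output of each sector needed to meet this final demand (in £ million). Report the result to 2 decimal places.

I − A =
  [   0.90    -0.35]
  [  -0.35     0.95]
det(I−A) = (0.90)(0.95) − (-0.35)(-0.35) = 0.7325
adj(I−A) = [[0.95, 0.35], [0.35, 0.90]]
(I − A)⁻¹ = adj(I−A) / det(I−A) ≈
  [   1.2969     0.4778]
  [   0.4778     1.2287]
x = (I − A)⁻¹ d = adj(I−A)·d / det(I−A), with det(I−A) = 0.7325:
  x_F = (0.95·130 + 0.35·225) / 0.7325 = 202.25 / 0.7325 ≈ 276.11
  x_T = (0.35·130 + 0.90·225) / 0.7325 = 248.00 / 0.7325 ≈ 338.57

x_F = 276.11, x_T = 338.57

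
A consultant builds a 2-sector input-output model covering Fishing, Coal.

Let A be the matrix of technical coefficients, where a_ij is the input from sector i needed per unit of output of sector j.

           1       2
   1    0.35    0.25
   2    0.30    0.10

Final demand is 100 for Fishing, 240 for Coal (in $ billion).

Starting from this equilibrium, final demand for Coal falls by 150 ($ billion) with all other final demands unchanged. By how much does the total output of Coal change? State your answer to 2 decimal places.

Δx_2 = -191.18

I − A =
  [   0.65    -0.25]
  [  -0.30     0.90]
det(I−A) = (0.65)(0.90) − (-0.25)(-0.30) = 0.5100
adj(I−A) = [[0.90, 0.25], [0.30, 0.65]]
(I − A)⁻¹ = adj(I−A) / det(I−A) ≈
  [   1.7647     0.4902]
  [   0.5882     1.2745]
Δx = (I − A)⁻¹ Δd with Δd having -150 in the Coal component and 0 elsewhere.
So Δx_2 = L_22 · (-150), where L_22 = adj(I−A)_22 / det(I−A) = 0.65 / 0.5100.
Δx_2 = 0.65 × (-150) / 0.5100 = -97.50 / 0.5100 ≈ -191.18.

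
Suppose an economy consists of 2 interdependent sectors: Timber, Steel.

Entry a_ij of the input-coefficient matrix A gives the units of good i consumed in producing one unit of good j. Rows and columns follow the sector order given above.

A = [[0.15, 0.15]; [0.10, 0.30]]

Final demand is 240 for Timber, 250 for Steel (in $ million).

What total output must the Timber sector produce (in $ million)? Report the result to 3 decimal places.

I − A =
  [   0.85    -0.15]
  [  -0.10     0.70]
det(I−A) = (0.85)(0.70) − (-0.15)(-0.10) = 0.5800
adj(I−A) = [[0.70, 0.15], [0.10, 0.85]]
(I − A)⁻¹ = adj(I−A) / det(I−A) ≈
  [   1.2069     0.2586]
  [   0.1724     1.4655]
x = (I − A)⁻¹ d = adj(I−A)·d / det(I−A), with det(I−A) = 0.5800:
  x_T = (0.70·240 + 0.15·250) / 0.5800 = 205.50 / 0.5800 ≈ 354.310
  x_S = (0.10·240 + 0.85·250) / 0.5800 = 236.50 / 0.5800 ≈ 407.759

x_T = 354.310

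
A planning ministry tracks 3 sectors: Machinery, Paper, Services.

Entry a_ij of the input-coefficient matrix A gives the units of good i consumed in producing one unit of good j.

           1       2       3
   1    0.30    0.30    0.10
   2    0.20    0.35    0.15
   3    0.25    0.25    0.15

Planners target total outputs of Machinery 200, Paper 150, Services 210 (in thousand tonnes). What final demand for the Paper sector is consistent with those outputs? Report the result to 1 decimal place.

I − A =
  [   0.70    -0.30    -0.10]
  [  -0.20     0.65    -0.15]
  [  -0.25    -0.25     0.85]
d = (I − A) x:
  d_1 = (+0.70)·200 + (-0.30)·150 + (-0.10)·210 = 74.0
  d_2 = (-0.20)·200 + (+0.65)·150 + (-0.15)·210 = 26.0
  d_3 = (-0.25)·200 + (-0.25)·150 + (+0.85)·210 = 91.0

d_2 = 26.0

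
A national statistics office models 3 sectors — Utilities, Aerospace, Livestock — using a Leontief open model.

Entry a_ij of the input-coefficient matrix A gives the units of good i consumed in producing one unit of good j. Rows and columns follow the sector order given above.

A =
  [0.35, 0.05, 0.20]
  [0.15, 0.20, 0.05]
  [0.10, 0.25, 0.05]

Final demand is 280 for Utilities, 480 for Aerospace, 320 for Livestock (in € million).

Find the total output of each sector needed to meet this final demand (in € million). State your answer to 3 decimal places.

x_1 = 677.143, x_2 = 765.055, x_3 = 609.451

I − A =
  [   0.65    -0.05    -0.20]
  [  -0.15     0.80    -0.05]
  [  -0.10    -0.25     0.95]
Cofactors of I−A, C_ij = (−1)^(i+j)·(minor ij) (rows/columns in the sector order above):
  C_11 = (0.80)(0.95) − (-0.05)(-0.25) = 0.7475
  C_12 = −[(-0.15)(0.95) − (-0.05)(-0.10)] = 0.1475
  C_13 = (-0.15)(-0.25) − (0.80)(-0.10) = 0.1175
  C_21 = −[(-0.05)(0.95) − (-0.20)(-0.25)] = 0.0975
  C_22 = (0.65)(0.95) − (-0.20)(-0.10) = 0.5975
  C_23 = −[(0.65)(-0.25) − (-0.05)(-0.10)] = 0.1675
  C_31 = (-0.05)(-0.05) − (-0.20)(0.80) = 0.1625
  C_32 = −[(0.65)(-0.05) − (-0.20)(-0.15)] = 0.0625
  C_33 = (0.65)(0.80) − (-0.05)(-0.15) = 0.5125
det(I−A) = Σ_j (I−A)_1j·C_1j = (0.65)(0.7475) + (-0.05)(0.1475) + (-0.20)(0.1175) = 0.4550
adj(I−A) = Cᵀ =
  [ 0.7475   0.0975   0.1625]
  [ 0.1475   0.5975   0.0625]
  [ 0.1175   0.1675   0.5125]
(I − A)⁻¹ = adj(I−A) / det(I−A) ≈
  [   1.6429     0.2143     0.3571]
  [   0.3242     1.3132     0.1374]
  [   0.2582     0.3681     1.1264]
x = (I − A)⁻¹ d = adj(I−A)·d / det(I−A), with det(I−A) = 0.4550:
  x_1 = (0.7475·280 + 0.0975·480 + 0.1625·320) / 0.4550 = 308.10 / 0.4550 ≈ 677.143
  x_2 = (0.1475·280 + 0.5975·480 + 0.0625·320) / 0.4550 = 348.10 / 0.4550 ≈ 765.055
  x_3 = (0.1175·280 + 0.1675·480 + 0.5125·320) / 0.4550 = 277.30 / 0.4550 ≈ 609.451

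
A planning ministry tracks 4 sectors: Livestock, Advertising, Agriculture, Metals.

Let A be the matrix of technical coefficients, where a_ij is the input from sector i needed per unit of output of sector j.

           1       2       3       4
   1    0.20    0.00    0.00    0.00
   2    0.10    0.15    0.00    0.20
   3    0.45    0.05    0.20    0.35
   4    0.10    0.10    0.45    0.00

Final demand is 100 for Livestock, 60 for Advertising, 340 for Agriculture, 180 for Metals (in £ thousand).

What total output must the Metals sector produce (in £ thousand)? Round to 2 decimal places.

x_4 = 551.53

I − A =
  [   0.80     0.00     0.00     0.00]
  [  -0.10     0.85     0.00    -0.20]
  [  -0.45    -0.05     0.80    -0.35]
  [  -0.10    -0.10    -0.45     1.00]
Compute the cofactors C_ij = (−1)^(i+j)·(3×3 minor ij) of I−A; the adjugate is their transpose:
adj(I−A) = Cᵀ =
  [ 0.525625   0.000000   0.000000   0.000000]
  [ 0.120750   0.514000   0.072000   0.128000]
  [ 0.412750   0.068000   0.664000   0.246000]
  [ 0.250375   0.082000   0.306000   0.544000]
det(I−A) = Σ_j (I−A)_1j·C_1j = (0.80)(0.525625) + (0.00)(0.120750) + (0.00)(0.412750) + (0.00)(0.250375) = 0.4205
(I − A)⁻¹ = adj(I−A) / det(I−A) ≈
  [   1.2500     0.0000     0.0000     0.0000]
  [   0.2872     1.2224     0.1712     0.3044]
  [   0.9816     0.1617     1.5791     0.5850]
  [   0.5954     0.1950     0.7277     1.2937]
x = (I − A)⁻¹ d = adj(I−A)·d / det(I−A), with det(I−A) = 0.4205:
  x_1 = (0.525625·100 + 0.000000·60 + 0.000000·340 + 0.000000·180) / 0.4205 = 52.5625 / 0.4205 = 125.00
  x_2 = (0.120750·100 + 0.514000·60 + 0.072000·340 + 0.128000·180) / 0.4205 = 90.435 / 0.4205 ≈ 215.07
  x_3 = (0.412750·100 + 0.068000·60 + 0.664000·340 + 0.246000·180) / 0.4205 = 315.395 / 0.4205 ≈ 750.05
  x_4 = (0.250375·100 + 0.082000·60 + 0.306000·340 + 0.544000·180) / 0.4205 = 231.9175 / 0.4205 ≈ 551.53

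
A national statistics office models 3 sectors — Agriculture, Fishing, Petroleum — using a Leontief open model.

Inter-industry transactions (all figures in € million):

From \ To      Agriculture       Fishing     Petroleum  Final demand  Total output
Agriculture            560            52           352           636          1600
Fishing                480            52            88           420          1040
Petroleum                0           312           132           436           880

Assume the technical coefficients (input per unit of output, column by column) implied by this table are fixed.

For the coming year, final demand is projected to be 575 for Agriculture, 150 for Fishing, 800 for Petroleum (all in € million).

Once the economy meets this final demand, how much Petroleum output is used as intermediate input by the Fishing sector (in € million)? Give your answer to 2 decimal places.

z_PF = 248.02

Technical coefficients a_ij = z_ij / X_j:
  a_AA = 560/1600 = 0.35, a_FA = 480/1600 = 0.30, a_PA = 0/1600 = 0.00
  a_AF = 52/1040 = 0.05, a_FF = 52/1040 = 0.05, a_PF = 312/1040 = 0.30
  a_AP = 352/880 = 0.40, a_FP = 88/880 = 0.10, a_PP = 132/880 = 0.15
I − A =
  [   0.65    -0.05    -0.40]
  [  -0.30     0.95    -0.10]
  [   0.00    -0.30     0.85]
Cofactors of I−A, C_ij = (−1)^(i+j)·(minor ij) (rows/columns in the sector order above):
  C_11 = (0.95)(0.85) − (-0.10)(-0.30) = 0.7775
  C_12 = −[(-0.30)(0.85) − (-0.10)(0.00)] = 0.2550
  C_13 = (-0.30)(-0.30) − (0.95)(0.00) = 0.0900
  C_21 = −[(-0.05)(0.85) − (-0.40)(-0.30)] = 0.1625
  C_22 = (0.65)(0.85) − (-0.40)(0.00) = 0.5525
  C_23 = −[(0.65)(-0.30) − (-0.05)(0.00)] = 0.1950
  C_31 = (-0.05)(-0.10) − (-0.40)(0.95) = 0.3850
  C_32 = −[(0.65)(-0.10) − (-0.40)(-0.30)] = 0.1850
  C_33 = (0.65)(0.95) − (-0.05)(-0.30) = 0.6025
det(I−A) = Σ_j (I−A)_1j·C_1j = (0.65)(0.7775) + (-0.05)(0.2550) + (-0.40)(0.0900) = 0.456625
adj(I−A) = Cᵀ =
  [ 0.7775   0.1625   0.3850]
  [ 0.2550   0.5525   0.1850]
  [ 0.0900   0.1950   0.6025]
(I − A)⁻¹ = adj(I−A) / det(I−A) ≈
  [   1.7027     0.3559     0.8431]
  [   0.5584     1.2100     0.4051]
  [   0.1971     0.4270     1.3195]
First solve x = (I − A)⁻¹ d = adj(I−A)·d / det(I−A); in particular x_F = (0.2550·575 + 0.5525·150 + 0.1850·800) / 0.456625 = 377.50 / 0.456625 ≈ 826.7178.
Intermediate flow from P to F: z_PF = a_PF · x_F = 0.30 × 377.50 / 0.456625 = 113.25 / 0.456625 ≈ 248.02.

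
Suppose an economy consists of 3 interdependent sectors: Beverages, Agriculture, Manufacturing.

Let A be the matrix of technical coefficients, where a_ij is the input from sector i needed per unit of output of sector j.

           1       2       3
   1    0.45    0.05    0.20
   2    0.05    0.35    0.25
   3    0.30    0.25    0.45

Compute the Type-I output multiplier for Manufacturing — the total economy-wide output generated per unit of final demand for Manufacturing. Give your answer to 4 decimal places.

m_3 = 5.5784

I − A =
  [   0.55    -0.05    -0.20]
  [  -0.05     0.65    -0.25]
  [  -0.30    -0.25     0.55]
Cofactors of I−A, C_ij = (−1)^(i+j)·(minor ij) (rows/columns in the sector order above):
  C_11 = (0.65)(0.55) − (-0.25)(-0.25) = 0.2950
  C_12 = −[(-0.05)(0.55) − (-0.25)(-0.30)] = 0.1025
  C_13 = (-0.05)(-0.25) − (0.65)(-0.30) = 0.2075
  C_21 = −[(-0.05)(0.55) − (-0.20)(-0.25)] = 0.0775
  C_22 = (0.55)(0.55) − (-0.20)(-0.30) = 0.2425
  C_23 = −[(0.55)(-0.25) − (-0.05)(-0.30)] = 0.1525
  C_31 = (-0.05)(-0.25) − (-0.20)(0.65) = 0.1425
  C_32 = −[(0.55)(-0.25) − (-0.20)(-0.05)] = 0.1475
  C_33 = (0.55)(0.65) − (-0.05)(-0.05) = 0.3550
det(I−A) = Σ_j (I−A)_1j·C_1j = (0.55)(0.2950) + (-0.05)(0.1025) + (-0.20)(0.2075) = 0.115625
adj(I−A) = Cᵀ =
  [ 0.2950   0.0775   0.1425]
  [ 0.1025   0.2425   0.1475]
  [ 0.2075   0.1525   0.3550]
(I − A)⁻¹ = adj(I−A) / det(I−A) ≈
  [   2.55135     0.67027     1.23243]
  [   0.88649     2.09730     1.27568]
  [   1.79459     1.31892     3.07027]
The output multiplier for sector j is the column-j sum of the Leontief inverse (I − A)⁻¹ = adj(I−A) / det(I−A).
Column 3 of adj(I−A): (0.1425, 0.1475, 0.3550); det(I−A) = 0.115625.
m_3 = (0.1425 + 0.1475 + 0.3550) / 0.115625 = 0.645 / 0.115625 ≈ 5.5784.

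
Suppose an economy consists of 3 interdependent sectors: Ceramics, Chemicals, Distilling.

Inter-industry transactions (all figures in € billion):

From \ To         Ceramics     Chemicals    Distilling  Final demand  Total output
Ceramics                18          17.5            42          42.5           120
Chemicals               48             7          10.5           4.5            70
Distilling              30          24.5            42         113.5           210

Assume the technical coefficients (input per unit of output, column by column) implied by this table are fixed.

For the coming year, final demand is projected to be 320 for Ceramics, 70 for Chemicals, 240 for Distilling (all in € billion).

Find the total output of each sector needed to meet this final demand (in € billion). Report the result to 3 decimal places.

x_1 = 657.370, x_2 = 407.937, x_3 = 683.900

Technical coefficients a_ij = z_ij / X_j:
  a_11 = 18/120 = 0.15, a_21 = 48/120 = 0.40, a_31 = 30/120 = 0.25
  a_12 = 17.5/70 = 0.25, a_22 = 7/70 = 0.10, a_32 = 24.5/70 = 0.35
  a_13 = 42/210 = 0.20, a_23 = 10.5/210 = 0.05, a_33 = 42/210 = 0.20
I − A =
  [   0.85    -0.25    -0.20]
  [  -0.40     0.90    -0.05]
  [  -0.25    -0.35     0.80]
Cofactors of I−A, C_ij = (−1)^(i+j)·(minor ij) (rows/columns in the sector order above):
  C_11 = (0.90)(0.80) − (-0.05)(-0.35) = 0.7025
  C_12 = −[(-0.40)(0.80) − (-0.05)(-0.25)] = 0.3325
  C_13 = (-0.40)(-0.35) − (0.90)(-0.25) = 0.3650
  C_21 = −[(-0.25)(0.80) − (-0.20)(-0.35)] = 0.2700
  C_22 = (0.85)(0.80) − (-0.20)(-0.25) = 0.6300
  C_23 = −[(0.85)(-0.35) − (-0.25)(-0.25)] = 0.3600
  C_31 = (-0.25)(-0.05) − (-0.20)(0.90) = 0.1925
  C_32 = −[(0.85)(-0.05) − (-0.20)(-0.40)] = 0.1225
  C_33 = (0.85)(0.90) − (-0.25)(-0.40) = 0.6650
det(I−A) = Σ_j (I−A)_1j·C_1j = (0.85)(0.7025) + (-0.25)(0.3325) + (-0.20)(0.3650) = 0.4410
adj(I−A) = Cᵀ =
  [ 0.7025   0.2700   0.1925]
  [ 0.3325   0.6300   0.1225]
  [ 0.3650   0.3600   0.6650]
(I − A)⁻¹ = adj(I−A) / det(I−A) ≈
  [   1.5930     0.6122     0.4365]
  [   0.7540     1.4286     0.2778]
  [   0.8277     0.8163     1.5079]
x = (I − A)⁻¹ d = adj(I−A)·d / det(I−A), with det(I−A) = 0.4410:
  x_1 = (0.7025·320 + 0.2700·70 + 0.1925·240) / 0.4410 = 289.90 / 0.4410 ≈ 657.370
  x_2 = (0.3325·320 + 0.6300·70 + 0.1225·240) / 0.4410 = 179.90 / 0.4410 ≈ 407.937
  x_3 = (0.3650·320 + 0.3600·70 + 0.6650·240) / 0.4410 = 301.60 / 0.4410 ≈ 683.900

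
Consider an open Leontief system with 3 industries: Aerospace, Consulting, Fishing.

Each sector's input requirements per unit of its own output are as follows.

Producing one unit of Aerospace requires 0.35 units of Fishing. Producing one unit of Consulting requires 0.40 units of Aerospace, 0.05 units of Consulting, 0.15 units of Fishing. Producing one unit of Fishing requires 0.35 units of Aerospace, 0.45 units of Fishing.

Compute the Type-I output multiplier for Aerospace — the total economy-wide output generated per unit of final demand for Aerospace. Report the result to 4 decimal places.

m_A = 2.1053

I − A =
  [   1.00    -0.40    -0.35]
  [   0.00     0.95     0.00]
  [  -0.35    -0.15     0.55]
Cofactors of I−A, C_ij = (−1)^(i+j)·(minor ij) (rows/columns in the sector order above):
  C_11 = (0.95)(0.55) − (0.00)(-0.15) = 0.5225
  C_12 = −[(0.00)(0.55) − (0.00)(-0.35)] = 0.0000
  C_13 = (0.00)(-0.15) − (0.95)(-0.35) = 0.3325
  C_21 = −[(-0.40)(0.55) − (-0.35)(-0.15)] = 0.2725
  C_22 = (1.00)(0.55) − (-0.35)(-0.35) = 0.4275
  C_23 = −[(1.00)(-0.15) − (-0.40)(-0.35)] = 0.2900
  C_31 = (-0.40)(0.00) − (-0.35)(0.95) = 0.3325
  C_32 = −[(1.00)(0.00) − (-0.35)(0.00)] = 0.0000
  C_33 = (1.00)(0.95) − (-0.40)(0.00) = 0.9500
det(I−A) = Σ_j (I−A)_1j·C_1j = (1.00)(0.5225) + (-0.40)(0.0000) + (-0.35)(0.3325) = 0.406125
adj(I−A) = Cᵀ =
  [ 0.5225   0.2725   0.3325]
  [ 0.0000   0.4275   0.0000]
  [ 0.3325   0.2900   0.9500]
(I − A)⁻¹ = adj(I−A) / det(I−A) ≈
  [   1.28655     0.67098     0.81871]
  [   0.00000     1.05263     0.00000]
  [   0.81871     0.71407     2.33918]
The output multiplier for sector j is the column-j sum of the Leontief inverse (I − A)⁻¹ = adj(I−A) / det(I−A).
Column A of adj(I−A): (0.5225, 0.0000, 0.3325); det(I−A) = 0.406125.
m_A = (0.5225 + 0.0000 + 0.3325) / 0.406125 = 0.855 / 0.406125 ≈ 2.1053.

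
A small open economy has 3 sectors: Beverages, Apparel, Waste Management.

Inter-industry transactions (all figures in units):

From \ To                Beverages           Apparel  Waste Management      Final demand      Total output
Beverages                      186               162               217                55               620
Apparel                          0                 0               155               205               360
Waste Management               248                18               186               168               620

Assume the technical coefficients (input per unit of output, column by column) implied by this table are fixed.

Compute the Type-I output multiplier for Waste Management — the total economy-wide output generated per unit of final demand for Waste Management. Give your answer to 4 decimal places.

Technical coefficients a_ij = z_ij / X_j:
  a_11 = 186/620 = 0.30, a_21 = 0/620 = 0.00, a_31 = 248/620 = 0.40
  a_12 = 162/360 = 0.45, a_22 = 0/360 = 0.00, a_32 = 18/360 = 0.05
  a_13 = 217/620 = 0.35, a_23 = 155/620 = 0.25, a_33 = 186/620 = 0.30
I − A =
  [   0.70    -0.45    -0.35]
  [   0.00     1.00    -0.25]
  [  -0.40    -0.05     0.70]
Cofactors of I−A, C_ij = (−1)^(i+j)·(minor ij) (rows/columns in the sector order above):
  C_11 = (1.00)(0.70) − (-0.25)(-0.05) = 0.6875
  C_12 = −[(0.00)(0.70) − (-0.25)(-0.40)] = 0.1000
  C_13 = (0.00)(-0.05) − (1.00)(-0.40) = 0.4000
  C_21 = −[(-0.45)(0.70) − (-0.35)(-0.05)] = 0.3325
  C_22 = (0.70)(0.70) − (-0.35)(-0.40) = 0.3500
  C_23 = −[(0.70)(-0.05) − (-0.45)(-0.40)] = 0.2150
  C_31 = (-0.45)(-0.25) − (-0.35)(1.00) = 0.4625
  C_32 = −[(0.70)(-0.25) − (-0.35)(0.00)] = 0.1750
  C_33 = (0.70)(1.00) − (-0.45)(0.00) = 0.7000
det(I−A) = Σ_j (I−A)_1j·C_1j = (0.70)(0.6875) + (-0.45)(0.1000) + (-0.35)(0.4000) = 0.29625
adj(I−A) = Cᵀ =
  [ 0.6875   0.3325   0.4625]
  [ 0.1000   0.3500   0.1750]
  [ 0.4000   0.2150   0.7000]
(I − A)⁻¹ = adj(I−A) / det(I−A) ≈
  [   2.32068     1.12236     1.56118]
  [   0.33755     1.18143     0.59072]
  [   1.35021     0.72574     2.36287]
The output multiplier for sector j is the column-j sum of the Leontief inverse (I − A)⁻¹ = adj(I−A) / det(I−A).
Column 3 of adj(I−A): (0.4625, 0.1750, 0.7000); det(I−A) = 0.29625.
m_3 = (0.4625 + 0.1750 + 0.7000) / 0.29625 = 1.3375 / 0.29625 ≈ 4.5148.

m_3 = 4.5148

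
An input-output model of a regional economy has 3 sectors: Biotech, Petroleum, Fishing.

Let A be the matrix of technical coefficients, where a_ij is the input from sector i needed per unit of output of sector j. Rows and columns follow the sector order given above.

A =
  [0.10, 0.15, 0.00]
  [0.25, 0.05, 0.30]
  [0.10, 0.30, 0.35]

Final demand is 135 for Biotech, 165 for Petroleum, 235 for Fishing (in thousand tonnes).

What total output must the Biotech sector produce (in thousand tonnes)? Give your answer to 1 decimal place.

x_1 = 219.5

I − A =
  [   0.90    -0.15     0.00]
  [  -0.25     0.95    -0.30]
  [  -0.10    -0.30     0.65]
Cofactors of I−A, C_ij = (−1)^(i+j)·(minor ij) (rows/columns in the sector order above):
  C_11 = (0.95)(0.65) − (-0.30)(-0.30) = 0.5275
  C_12 = −[(-0.25)(0.65) − (-0.30)(-0.10)] = 0.1925
  C_13 = (-0.25)(-0.30) − (0.95)(-0.10) = 0.1700
  C_21 = −[(-0.15)(0.65) − (0.00)(-0.30)] = 0.0975
  C_22 = (0.90)(0.65) − (0.00)(-0.10) = 0.5850
  C_23 = −[(0.90)(-0.30) − (-0.15)(-0.10)] = 0.2850
  C_31 = (-0.15)(-0.30) − (0.00)(0.95) = 0.0450
  C_32 = −[(0.90)(-0.30) − (0.00)(-0.25)] = 0.2700
  C_33 = (0.90)(0.95) − (-0.15)(-0.25) = 0.8175
det(I−A) = Σ_j (I−A)_1j·C_1j = (0.90)(0.5275) + (-0.15)(0.1925) + (0.00)(0.1700) = 0.445875
adj(I−A) = Cᵀ =
  [ 0.5275   0.0975   0.0450]
  [ 0.1925   0.5850   0.2700]
  [ 0.1700   0.2850   0.8175]
(I − A)⁻¹ = adj(I−A) / det(I−A) ≈
  [   1.1831     0.2187     0.1009]
  [   0.4317     1.3120     0.6056]
  [   0.3813     0.6392     1.8335]
x = (I − A)⁻¹ d = adj(I−A)·d / det(I−A), with det(I−A) = 0.445875:
  x_1 = (0.5275·135 + 0.0975·165 + 0.0450·235) / 0.445875 = 97.875 / 0.445875 ≈ 219.5
  x_2 = (0.1925·135 + 0.5850·165 + 0.2700·235) / 0.445875 = 185.9625 / 0.445875 ≈ 417.1
  x_3 = (0.1700·135 + 0.2850·165 + 0.8175·235) / 0.445875 = 262.0875 / 0.445875 ≈ 587.8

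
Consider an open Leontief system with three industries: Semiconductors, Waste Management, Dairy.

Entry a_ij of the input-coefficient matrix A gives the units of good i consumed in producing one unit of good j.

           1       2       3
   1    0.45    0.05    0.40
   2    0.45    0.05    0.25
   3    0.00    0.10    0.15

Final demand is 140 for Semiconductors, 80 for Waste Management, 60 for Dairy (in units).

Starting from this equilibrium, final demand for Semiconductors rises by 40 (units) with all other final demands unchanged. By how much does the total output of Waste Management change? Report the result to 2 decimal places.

I − A =
  [   0.55    -0.05    -0.40]
  [  -0.45     0.95    -0.25]
  [   0.00    -0.10     0.85]
Cofactors of I−A, C_ij = (−1)^(i+j)·(minor ij) (rows/columns in the sector order above):
  C_11 = (0.95)(0.85) − (-0.25)(-0.10) = 0.7825
  C_12 = −[(-0.45)(0.85) − (-0.25)(0.00)] = 0.3825
  C_13 = (-0.45)(-0.10) − (0.95)(0.00) = 0.0450
  C_21 = −[(-0.05)(0.85) − (-0.40)(-0.10)] = 0.0825
  C_22 = (0.55)(0.85) − (-0.40)(0.00) = 0.4675
  C_23 = −[(0.55)(-0.10) − (-0.05)(0.00)] = 0.0550
  C_31 = (-0.05)(-0.25) − (-0.40)(0.95) = 0.3925
  C_32 = −[(0.55)(-0.25) − (-0.40)(-0.45)] = 0.3175
  C_33 = (0.55)(0.95) − (-0.05)(-0.45) = 0.5000
det(I−A) = Σ_j (I−A)_1j·C_1j = (0.55)(0.7825) + (-0.05)(0.3825) + (-0.40)(0.0450) = 0.39325
adj(I−A) = Cᵀ =
  [ 0.7825   0.0825   0.3925]
  [ 0.3825   0.4675   0.3175]
  [ 0.0450   0.0550   0.5000]
(I − A)⁻¹ = adj(I−A) / det(I−A) ≈
  [   1.9898     0.2098     0.9981]
  [   0.9727     1.1888     0.8074]
  [   0.1144     0.1399     1.2715]
Δx = (I − A)⁻¹ Δd with Δd having +40 in the Semiconductors component and 0 elsewhere.
So Δx_2 = L_21 · (+40), where L_21 = adj(I−A)_21 / det(I−A) = 0.3825 / 0.39325.
Δx_2 = 0.3825 × (+40) / 0.39325 = 15.30 / 0.39325 ≈ 38.91.

Δx_2 = 38.91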